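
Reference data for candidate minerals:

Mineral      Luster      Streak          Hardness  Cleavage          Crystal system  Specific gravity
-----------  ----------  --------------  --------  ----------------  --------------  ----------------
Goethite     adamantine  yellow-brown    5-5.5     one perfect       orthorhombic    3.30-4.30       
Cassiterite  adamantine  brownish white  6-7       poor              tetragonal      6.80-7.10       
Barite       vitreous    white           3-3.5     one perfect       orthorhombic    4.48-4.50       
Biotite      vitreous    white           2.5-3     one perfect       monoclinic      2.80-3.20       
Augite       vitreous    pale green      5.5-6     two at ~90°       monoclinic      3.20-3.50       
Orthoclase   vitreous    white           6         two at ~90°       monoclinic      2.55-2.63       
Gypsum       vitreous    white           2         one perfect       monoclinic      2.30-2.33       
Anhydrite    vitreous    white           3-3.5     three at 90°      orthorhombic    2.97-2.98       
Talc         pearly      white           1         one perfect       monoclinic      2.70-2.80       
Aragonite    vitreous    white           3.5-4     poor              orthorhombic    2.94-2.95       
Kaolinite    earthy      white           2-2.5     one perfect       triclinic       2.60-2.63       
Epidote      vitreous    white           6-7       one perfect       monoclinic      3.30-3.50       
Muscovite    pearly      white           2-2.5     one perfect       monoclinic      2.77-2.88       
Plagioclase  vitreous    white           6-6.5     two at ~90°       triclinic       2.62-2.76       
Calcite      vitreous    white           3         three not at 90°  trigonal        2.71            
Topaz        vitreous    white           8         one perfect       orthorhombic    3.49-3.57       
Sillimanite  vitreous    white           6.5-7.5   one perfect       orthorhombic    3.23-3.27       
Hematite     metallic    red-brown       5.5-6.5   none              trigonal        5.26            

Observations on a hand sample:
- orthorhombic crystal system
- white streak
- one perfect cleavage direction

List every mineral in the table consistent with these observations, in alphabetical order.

Barite, Sillimanite, Topaz

Orthorhombic crystal system — leaves Goethite, Barite, Anhydrite, Aragonite, Topaz, Sillimanite.
White streak is inconsistent with Goethite.
One perfect cleavage direction excludes Anhydrite, Aragonite.
The minerals that satisfy all observations are Barite, Sillimanite, Topaz.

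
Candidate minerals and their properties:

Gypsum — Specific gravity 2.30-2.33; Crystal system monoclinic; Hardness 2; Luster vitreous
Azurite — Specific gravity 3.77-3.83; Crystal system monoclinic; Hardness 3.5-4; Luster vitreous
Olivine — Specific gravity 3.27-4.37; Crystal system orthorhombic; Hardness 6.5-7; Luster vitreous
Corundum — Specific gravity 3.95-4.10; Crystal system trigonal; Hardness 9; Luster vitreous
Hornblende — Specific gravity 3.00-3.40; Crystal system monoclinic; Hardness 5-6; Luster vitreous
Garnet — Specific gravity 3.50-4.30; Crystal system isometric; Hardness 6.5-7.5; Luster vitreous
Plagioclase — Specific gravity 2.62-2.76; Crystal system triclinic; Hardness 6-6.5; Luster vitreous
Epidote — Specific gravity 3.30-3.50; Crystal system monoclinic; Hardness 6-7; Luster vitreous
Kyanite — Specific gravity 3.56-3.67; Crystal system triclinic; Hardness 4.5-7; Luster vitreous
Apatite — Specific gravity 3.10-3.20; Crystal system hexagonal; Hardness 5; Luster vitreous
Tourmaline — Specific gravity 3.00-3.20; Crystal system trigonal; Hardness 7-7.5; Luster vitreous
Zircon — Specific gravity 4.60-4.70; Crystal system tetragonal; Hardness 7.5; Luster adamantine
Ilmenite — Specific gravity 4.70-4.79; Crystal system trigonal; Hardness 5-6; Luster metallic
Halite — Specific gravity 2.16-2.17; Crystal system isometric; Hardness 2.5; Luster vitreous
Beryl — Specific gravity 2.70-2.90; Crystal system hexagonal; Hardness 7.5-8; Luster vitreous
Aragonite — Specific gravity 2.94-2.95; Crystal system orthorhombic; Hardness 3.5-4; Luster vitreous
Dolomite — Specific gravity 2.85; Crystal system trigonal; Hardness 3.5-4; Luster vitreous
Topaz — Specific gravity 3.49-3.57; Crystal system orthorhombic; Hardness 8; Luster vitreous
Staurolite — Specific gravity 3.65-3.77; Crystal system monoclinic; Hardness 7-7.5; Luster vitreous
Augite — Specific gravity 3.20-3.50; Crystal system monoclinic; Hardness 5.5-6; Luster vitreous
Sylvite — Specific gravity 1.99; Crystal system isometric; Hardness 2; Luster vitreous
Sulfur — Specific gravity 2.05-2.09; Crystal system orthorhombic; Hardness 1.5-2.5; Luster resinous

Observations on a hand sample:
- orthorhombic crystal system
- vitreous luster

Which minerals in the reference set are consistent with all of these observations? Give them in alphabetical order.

Aragonite, Olivine, Topaz

Orthorhombic crystal system: narrows the field to Olivine, Aragonite, Topaz, Sulfur.
Vitreous luster eliminates Sulfur.
The minerals that satisfy all observations are Aragonite, Olivine, Topaz.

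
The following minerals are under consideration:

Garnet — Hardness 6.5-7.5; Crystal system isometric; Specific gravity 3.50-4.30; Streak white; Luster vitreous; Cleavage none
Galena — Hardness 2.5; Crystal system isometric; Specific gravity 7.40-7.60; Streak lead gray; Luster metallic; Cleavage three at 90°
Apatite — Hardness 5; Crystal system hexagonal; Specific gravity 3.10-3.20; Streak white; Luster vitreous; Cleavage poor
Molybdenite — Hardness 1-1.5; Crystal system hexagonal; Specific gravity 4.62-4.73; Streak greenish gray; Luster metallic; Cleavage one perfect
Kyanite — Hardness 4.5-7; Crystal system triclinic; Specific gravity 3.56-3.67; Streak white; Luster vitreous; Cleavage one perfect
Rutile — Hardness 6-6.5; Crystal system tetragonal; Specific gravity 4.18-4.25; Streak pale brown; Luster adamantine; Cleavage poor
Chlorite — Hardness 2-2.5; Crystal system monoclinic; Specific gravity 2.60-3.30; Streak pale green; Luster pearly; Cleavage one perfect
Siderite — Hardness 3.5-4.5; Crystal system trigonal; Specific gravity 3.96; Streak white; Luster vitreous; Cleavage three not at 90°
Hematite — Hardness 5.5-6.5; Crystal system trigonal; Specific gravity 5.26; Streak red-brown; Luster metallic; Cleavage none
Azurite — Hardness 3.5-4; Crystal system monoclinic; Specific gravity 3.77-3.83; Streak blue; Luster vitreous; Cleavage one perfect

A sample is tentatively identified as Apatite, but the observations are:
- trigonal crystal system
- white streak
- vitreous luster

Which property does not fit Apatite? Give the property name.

Trigonal crystal system: Apatite has hexagonal system — does not match.
White streak: Apatite has white streak — agrees.
Vitreous luster: Apatite has vitreous luster — agrees.
Only the crystal system is inconsistent.

crystal system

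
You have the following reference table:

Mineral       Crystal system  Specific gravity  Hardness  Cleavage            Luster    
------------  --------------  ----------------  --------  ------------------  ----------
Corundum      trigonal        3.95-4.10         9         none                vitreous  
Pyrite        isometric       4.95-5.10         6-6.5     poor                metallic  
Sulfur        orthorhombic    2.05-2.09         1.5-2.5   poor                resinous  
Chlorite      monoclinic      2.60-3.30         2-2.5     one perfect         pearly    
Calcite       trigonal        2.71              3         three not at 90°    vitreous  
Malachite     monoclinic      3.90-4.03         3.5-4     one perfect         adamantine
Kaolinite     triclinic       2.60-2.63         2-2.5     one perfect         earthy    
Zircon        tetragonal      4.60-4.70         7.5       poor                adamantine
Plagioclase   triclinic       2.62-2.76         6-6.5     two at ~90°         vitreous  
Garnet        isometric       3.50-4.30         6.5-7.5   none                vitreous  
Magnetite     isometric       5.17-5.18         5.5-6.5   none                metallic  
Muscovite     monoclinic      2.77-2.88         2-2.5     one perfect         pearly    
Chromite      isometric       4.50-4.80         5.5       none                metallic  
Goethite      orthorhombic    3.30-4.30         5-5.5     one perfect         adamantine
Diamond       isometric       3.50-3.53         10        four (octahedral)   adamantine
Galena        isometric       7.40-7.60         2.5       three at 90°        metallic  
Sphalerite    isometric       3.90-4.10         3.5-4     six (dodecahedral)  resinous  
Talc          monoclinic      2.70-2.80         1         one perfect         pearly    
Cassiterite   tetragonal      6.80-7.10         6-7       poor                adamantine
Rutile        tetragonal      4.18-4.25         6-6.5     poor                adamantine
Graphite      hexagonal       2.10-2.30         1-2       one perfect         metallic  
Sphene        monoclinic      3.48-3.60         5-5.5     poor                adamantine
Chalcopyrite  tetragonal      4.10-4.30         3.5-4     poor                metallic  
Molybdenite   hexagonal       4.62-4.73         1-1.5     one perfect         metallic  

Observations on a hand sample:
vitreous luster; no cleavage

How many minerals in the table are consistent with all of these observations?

2

Vitreous luster: leaves Corundum, Calcite, Plagioclase, Garnet.
No cleavage eliminates Calcite, Plagioclase.
Consistent with every observation: Corundum, Garnet.
That is 2 minerals.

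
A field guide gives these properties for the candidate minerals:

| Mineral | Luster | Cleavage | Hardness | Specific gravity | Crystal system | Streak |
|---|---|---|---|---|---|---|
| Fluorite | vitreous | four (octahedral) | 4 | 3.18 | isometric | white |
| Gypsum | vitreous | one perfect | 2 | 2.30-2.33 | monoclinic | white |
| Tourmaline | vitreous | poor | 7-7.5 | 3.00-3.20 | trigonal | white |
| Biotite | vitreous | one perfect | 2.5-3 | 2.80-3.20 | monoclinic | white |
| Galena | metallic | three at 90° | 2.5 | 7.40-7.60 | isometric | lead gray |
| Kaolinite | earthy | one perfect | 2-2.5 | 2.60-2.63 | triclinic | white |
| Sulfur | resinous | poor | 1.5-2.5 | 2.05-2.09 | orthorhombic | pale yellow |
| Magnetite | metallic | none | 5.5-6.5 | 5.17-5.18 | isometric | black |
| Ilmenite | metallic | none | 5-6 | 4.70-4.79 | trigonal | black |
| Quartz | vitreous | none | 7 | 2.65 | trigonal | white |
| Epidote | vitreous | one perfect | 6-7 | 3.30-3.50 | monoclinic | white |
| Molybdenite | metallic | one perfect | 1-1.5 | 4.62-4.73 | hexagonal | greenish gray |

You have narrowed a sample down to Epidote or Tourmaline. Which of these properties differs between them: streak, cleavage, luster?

cleavage

Streak: both white — same for both.
Cleavage: Epidote one perfect, Tourmaline poor — distinct.
Luster: both vitreous — same for both.
Only cleavage differs between Epidote and Tourmaline among the listed tests.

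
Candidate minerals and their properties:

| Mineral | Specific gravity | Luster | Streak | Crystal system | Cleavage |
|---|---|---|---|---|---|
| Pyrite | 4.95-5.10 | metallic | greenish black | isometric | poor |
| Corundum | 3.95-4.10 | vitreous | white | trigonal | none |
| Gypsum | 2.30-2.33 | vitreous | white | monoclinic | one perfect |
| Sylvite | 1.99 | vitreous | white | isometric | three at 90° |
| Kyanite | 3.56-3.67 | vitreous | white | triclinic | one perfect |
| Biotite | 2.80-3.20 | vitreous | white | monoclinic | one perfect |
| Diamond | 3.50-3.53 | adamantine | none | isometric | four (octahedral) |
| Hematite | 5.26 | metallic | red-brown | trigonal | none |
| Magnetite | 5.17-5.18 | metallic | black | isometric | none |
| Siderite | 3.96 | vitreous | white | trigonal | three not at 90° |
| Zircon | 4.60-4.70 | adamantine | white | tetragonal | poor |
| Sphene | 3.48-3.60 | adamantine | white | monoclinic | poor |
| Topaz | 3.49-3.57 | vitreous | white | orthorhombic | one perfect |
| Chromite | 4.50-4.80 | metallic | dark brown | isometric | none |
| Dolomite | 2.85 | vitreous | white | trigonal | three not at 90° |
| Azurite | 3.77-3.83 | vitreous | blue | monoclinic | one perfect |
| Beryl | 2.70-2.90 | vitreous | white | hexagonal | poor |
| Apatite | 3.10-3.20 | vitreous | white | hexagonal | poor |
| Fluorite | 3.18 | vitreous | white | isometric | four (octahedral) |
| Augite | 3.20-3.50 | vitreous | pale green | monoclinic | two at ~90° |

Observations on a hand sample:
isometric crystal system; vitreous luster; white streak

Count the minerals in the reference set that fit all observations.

Isometric crystal system: Pyrite, Sylvite, Diamond, Magnetite, Chromite, Fluorite remain.
Vitreous luster: narrows the field to Sylvite, Fluorite.
White streak: all remaining candidates fit.
Remaining candidates: Fluorite, Sylvite.
That is 2 minerals.

2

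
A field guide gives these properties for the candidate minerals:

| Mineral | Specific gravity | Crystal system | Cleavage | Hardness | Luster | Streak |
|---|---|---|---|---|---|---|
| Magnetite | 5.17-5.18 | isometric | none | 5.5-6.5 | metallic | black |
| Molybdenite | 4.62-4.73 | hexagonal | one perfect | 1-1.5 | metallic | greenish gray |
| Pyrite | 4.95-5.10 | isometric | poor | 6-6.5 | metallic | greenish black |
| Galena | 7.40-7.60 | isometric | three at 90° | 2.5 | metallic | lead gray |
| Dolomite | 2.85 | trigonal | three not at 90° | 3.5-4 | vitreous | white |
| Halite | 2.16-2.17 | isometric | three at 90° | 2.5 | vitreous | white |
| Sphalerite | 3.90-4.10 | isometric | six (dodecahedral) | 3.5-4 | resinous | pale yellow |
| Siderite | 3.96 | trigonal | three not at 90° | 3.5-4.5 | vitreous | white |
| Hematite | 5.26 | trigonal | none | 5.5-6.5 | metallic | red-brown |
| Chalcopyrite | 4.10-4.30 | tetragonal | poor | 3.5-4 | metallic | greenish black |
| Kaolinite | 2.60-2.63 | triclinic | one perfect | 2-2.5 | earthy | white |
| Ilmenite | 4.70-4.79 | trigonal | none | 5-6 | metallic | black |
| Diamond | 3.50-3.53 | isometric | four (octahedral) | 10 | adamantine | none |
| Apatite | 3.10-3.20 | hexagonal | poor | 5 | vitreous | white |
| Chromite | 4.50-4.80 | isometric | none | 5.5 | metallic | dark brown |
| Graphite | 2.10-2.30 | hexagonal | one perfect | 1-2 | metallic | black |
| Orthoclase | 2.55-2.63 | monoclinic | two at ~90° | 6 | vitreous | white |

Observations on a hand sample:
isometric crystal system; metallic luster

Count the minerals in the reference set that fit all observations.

4

Isometric crystal system — leaves Magnetite, Pyrite, Galena, Halite, Sphalerite, Diamond, Chromite.
Metallic luster rules out Halite, Sphalerite, Diamond.
Remaining candidates: Chromite, Galena, Magnetite, Pyrite.
That is 4 minerals.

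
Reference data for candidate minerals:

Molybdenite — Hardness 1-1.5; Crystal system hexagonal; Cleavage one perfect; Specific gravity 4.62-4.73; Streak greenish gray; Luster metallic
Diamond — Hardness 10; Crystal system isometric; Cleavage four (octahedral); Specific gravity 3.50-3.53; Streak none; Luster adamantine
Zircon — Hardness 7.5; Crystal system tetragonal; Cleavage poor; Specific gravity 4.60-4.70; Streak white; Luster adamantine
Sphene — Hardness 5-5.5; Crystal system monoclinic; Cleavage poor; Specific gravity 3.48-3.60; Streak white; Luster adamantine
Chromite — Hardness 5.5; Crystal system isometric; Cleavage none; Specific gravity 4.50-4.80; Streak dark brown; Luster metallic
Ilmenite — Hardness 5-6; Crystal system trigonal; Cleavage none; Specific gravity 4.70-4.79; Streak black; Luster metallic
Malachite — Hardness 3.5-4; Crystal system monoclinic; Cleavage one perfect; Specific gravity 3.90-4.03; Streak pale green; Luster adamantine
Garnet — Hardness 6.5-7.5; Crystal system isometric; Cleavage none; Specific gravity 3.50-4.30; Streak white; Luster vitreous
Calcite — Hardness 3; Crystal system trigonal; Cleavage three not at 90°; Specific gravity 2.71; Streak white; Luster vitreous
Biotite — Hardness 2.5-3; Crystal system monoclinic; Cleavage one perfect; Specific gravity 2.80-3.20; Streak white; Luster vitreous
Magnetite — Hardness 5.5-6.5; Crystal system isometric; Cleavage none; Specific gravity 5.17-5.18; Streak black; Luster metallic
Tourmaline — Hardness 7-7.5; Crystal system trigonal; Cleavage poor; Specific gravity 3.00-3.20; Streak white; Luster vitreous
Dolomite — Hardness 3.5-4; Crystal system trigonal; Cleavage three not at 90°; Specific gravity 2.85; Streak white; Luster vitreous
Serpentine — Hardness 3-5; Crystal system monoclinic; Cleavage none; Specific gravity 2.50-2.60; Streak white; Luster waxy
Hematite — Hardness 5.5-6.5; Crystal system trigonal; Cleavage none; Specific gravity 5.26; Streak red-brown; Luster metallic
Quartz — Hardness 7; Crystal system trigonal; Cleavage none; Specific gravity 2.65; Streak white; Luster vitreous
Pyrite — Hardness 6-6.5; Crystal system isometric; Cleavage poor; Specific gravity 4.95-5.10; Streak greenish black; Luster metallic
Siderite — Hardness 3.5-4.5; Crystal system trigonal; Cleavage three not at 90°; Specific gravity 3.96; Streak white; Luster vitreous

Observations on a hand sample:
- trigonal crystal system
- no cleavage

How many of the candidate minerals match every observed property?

Trigonal crystal system — only Ilmenite, Calcite, Tourmaline, Dolomite, Hematite, Quartz, Siderite remain.
No cleavage — leaves Ilmenite, Hematite, Quartz.
The minerals that satisfy all observations are Hematite, Ilmenite, Quartz.
That is 3 minerals.

3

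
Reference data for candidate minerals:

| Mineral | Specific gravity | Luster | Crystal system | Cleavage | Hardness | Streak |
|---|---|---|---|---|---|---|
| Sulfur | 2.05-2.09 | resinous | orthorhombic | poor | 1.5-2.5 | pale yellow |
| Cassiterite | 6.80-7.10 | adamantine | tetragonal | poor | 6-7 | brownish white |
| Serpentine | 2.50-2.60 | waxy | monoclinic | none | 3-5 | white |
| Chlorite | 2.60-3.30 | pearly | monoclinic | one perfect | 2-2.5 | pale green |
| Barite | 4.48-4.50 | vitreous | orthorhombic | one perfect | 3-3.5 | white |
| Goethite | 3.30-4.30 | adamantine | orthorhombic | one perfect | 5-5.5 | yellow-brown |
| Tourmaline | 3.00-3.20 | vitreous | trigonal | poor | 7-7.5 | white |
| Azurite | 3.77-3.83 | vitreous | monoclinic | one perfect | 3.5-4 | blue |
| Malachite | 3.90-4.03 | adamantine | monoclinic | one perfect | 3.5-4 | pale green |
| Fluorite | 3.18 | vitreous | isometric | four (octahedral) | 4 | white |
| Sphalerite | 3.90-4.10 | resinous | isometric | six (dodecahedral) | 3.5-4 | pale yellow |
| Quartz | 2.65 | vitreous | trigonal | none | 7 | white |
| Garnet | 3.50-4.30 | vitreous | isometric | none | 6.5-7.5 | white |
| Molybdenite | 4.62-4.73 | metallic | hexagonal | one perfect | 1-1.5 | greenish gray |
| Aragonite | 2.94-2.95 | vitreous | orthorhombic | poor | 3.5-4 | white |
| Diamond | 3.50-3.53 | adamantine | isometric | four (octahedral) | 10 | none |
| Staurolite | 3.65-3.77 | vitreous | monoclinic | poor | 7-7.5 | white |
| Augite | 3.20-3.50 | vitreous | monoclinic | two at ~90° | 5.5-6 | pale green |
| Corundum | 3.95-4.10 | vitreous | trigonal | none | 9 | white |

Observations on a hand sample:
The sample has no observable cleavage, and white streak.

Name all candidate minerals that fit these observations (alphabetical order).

Corundum, Garnet, Quartz, Serpentine

No observable cleavage — narrows the field to Serpentine, Quartz, Garnet, Corundum.
White streak — every remaining candidate is consistent.
Consistent with every observation: Corundum, Garnet, Quartz, Serpentine.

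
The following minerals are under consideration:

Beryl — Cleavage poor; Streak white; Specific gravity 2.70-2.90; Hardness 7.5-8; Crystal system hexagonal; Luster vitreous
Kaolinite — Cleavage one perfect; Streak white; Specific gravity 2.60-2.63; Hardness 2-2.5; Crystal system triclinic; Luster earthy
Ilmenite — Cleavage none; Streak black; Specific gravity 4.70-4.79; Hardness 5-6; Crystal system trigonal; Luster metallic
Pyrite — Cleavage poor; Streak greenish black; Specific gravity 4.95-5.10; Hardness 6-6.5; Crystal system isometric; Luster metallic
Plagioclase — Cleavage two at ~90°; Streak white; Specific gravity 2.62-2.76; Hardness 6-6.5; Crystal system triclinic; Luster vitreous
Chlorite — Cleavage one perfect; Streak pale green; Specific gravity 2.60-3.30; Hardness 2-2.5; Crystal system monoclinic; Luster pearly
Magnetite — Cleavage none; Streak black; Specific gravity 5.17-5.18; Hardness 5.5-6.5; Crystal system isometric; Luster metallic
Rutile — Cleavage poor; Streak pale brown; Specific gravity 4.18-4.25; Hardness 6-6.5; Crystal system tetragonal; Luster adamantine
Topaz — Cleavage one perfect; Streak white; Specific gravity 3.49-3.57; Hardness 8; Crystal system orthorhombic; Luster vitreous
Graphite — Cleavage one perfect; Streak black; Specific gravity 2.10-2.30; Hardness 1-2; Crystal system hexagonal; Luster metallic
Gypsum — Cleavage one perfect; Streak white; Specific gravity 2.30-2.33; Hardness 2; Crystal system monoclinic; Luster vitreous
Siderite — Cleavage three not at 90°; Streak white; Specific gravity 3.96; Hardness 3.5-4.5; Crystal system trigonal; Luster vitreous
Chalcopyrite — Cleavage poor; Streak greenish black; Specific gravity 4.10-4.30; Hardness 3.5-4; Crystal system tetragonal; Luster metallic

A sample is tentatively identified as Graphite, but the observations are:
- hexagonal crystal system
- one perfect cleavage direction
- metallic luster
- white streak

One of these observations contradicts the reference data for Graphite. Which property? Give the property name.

streak

Hexagonal crystal system: Graphite has hexagonal system — consistent.
One perfect cleavage direction: Graphite has cleavage one perfect — consistent.
Metallic luster: Graphite has metallic luster — consistent.
White streak: Graphite has black streak — inconsistent.
The streak is the one property that does not fit.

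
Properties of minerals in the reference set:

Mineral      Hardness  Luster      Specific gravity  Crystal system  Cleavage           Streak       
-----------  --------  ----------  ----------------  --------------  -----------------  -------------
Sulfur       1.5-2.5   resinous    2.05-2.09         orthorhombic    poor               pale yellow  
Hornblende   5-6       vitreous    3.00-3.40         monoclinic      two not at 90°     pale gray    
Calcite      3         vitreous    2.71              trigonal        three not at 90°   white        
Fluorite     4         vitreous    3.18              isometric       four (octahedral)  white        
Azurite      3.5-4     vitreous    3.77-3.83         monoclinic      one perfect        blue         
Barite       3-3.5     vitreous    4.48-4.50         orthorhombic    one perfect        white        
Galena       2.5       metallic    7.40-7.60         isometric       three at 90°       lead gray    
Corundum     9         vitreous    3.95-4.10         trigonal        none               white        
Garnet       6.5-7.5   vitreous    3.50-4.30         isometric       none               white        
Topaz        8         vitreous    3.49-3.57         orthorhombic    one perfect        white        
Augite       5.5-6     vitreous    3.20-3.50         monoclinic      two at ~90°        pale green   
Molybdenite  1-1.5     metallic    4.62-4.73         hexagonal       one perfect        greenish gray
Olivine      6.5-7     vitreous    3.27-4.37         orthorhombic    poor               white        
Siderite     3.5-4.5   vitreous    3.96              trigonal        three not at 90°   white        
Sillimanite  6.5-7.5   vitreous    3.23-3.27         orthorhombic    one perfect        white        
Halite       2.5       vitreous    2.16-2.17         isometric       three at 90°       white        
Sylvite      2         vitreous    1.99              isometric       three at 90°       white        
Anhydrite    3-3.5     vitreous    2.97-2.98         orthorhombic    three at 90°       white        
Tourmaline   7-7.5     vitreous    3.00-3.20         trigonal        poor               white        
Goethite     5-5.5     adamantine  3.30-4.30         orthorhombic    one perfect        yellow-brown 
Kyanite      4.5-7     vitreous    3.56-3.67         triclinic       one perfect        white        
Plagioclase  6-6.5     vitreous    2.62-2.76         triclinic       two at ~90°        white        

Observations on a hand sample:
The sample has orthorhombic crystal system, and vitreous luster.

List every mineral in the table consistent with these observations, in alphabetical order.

Anhydrite, Barite, Olivine, Sillimanite, Topaz

Orthorhombic crystal system: Sulfur, Barite, Topaz, Olivine, Sillimanite, Anhydrite, Goethite remain.
Vitreous luster excludes Sulfur, Goethite.
The minerals that satisfy all observations are Anhydrite, Barite, Olivine, Sillimanite, Topaz.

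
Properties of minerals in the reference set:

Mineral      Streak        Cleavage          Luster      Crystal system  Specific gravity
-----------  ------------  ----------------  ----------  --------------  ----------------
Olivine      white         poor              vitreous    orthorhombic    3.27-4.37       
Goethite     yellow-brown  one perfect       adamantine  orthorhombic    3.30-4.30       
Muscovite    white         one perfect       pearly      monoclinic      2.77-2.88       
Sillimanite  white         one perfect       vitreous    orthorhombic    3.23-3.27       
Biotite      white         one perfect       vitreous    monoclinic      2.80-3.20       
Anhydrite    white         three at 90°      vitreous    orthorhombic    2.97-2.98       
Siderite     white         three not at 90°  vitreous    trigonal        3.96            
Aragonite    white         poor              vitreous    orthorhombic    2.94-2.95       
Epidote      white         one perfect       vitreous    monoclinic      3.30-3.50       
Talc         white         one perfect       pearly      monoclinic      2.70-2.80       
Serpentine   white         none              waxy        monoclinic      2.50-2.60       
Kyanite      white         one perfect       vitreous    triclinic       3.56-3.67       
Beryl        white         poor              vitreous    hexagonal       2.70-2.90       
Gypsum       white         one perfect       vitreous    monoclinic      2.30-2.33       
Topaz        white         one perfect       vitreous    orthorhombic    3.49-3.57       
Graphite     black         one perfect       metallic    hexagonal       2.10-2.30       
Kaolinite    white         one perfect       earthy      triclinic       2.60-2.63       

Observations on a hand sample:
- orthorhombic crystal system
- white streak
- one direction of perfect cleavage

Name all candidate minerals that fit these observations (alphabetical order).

Sillimanite, Topaz

Orthorhombic crystal system: narrows the field to Olivine, Goethite, Sillimanite, Anhydrite, Aragonite, Topaz.
White streak eliminates Goethite.
One direction of perfect cleavage: leaves Sillimanite, Topaz.
The minerals that satisfy all observations are Sillimanite, Topaz.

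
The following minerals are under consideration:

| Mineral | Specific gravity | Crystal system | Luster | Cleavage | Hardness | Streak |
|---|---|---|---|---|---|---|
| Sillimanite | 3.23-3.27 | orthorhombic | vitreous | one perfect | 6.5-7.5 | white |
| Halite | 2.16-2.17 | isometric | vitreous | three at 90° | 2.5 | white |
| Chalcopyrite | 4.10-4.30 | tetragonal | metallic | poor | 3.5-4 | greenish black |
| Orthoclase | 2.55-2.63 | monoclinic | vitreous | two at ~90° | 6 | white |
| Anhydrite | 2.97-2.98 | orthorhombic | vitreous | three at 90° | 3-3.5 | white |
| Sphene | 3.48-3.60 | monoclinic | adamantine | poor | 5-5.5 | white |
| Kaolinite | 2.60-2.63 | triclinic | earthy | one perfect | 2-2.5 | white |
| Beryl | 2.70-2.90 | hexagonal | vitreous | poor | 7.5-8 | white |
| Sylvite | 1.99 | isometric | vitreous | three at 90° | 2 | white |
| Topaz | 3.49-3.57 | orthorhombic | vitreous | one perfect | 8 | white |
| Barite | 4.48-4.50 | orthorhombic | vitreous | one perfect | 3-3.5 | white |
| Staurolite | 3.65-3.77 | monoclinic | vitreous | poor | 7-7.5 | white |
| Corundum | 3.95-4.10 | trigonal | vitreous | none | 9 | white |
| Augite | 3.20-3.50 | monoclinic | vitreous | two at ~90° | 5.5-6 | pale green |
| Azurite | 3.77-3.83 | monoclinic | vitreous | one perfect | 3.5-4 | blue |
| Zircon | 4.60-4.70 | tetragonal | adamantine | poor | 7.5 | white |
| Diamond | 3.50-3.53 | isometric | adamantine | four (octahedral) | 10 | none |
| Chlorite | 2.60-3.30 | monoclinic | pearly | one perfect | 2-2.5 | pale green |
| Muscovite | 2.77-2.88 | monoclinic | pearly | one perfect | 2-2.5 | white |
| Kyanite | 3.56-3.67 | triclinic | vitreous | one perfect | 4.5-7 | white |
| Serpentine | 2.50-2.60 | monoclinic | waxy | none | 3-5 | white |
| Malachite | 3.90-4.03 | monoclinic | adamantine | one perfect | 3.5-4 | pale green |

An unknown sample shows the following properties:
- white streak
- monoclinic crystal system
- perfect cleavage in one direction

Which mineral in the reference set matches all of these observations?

Muscovite

White streak eliminates Chalcopyrite, Augite, Azurite, Diamond, Chlorite, Malachite.
Monoclinic crystal system — Orthoclase, Sphene, Staurolite, Muscovite, Serpentine remain.
Perfect cleavage in one direction — narrows the field to Muscovite.
Only Muscovite satisfies all observations.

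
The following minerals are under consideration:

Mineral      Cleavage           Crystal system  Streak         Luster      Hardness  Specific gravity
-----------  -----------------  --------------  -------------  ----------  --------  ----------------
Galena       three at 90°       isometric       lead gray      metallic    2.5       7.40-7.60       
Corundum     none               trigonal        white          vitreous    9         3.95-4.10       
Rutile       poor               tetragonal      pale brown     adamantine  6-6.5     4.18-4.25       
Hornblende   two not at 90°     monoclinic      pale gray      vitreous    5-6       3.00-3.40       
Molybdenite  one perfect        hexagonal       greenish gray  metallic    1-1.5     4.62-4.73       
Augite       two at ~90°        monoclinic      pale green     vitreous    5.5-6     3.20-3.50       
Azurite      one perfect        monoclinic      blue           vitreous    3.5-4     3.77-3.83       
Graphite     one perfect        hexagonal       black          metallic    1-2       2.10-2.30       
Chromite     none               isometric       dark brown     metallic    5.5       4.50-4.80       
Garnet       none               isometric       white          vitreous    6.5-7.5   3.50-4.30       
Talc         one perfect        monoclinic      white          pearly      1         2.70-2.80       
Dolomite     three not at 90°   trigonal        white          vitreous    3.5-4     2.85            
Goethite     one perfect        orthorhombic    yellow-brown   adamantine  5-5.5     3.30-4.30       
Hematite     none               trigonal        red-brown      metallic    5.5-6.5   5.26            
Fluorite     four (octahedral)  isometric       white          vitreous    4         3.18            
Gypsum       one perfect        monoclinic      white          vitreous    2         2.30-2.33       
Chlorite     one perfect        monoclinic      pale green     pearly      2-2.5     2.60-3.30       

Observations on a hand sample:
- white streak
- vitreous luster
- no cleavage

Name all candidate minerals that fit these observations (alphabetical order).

White streak — Corundum, Garnet, Talc, Dolomite, Fluorite, Gypsum remain.
Vitreous luster eliminates Talc.
No cleavage — only Corundum, Garnet remain.
The minerals that satisfy all observations are Corundum, Garnet.

Corundum, Garnet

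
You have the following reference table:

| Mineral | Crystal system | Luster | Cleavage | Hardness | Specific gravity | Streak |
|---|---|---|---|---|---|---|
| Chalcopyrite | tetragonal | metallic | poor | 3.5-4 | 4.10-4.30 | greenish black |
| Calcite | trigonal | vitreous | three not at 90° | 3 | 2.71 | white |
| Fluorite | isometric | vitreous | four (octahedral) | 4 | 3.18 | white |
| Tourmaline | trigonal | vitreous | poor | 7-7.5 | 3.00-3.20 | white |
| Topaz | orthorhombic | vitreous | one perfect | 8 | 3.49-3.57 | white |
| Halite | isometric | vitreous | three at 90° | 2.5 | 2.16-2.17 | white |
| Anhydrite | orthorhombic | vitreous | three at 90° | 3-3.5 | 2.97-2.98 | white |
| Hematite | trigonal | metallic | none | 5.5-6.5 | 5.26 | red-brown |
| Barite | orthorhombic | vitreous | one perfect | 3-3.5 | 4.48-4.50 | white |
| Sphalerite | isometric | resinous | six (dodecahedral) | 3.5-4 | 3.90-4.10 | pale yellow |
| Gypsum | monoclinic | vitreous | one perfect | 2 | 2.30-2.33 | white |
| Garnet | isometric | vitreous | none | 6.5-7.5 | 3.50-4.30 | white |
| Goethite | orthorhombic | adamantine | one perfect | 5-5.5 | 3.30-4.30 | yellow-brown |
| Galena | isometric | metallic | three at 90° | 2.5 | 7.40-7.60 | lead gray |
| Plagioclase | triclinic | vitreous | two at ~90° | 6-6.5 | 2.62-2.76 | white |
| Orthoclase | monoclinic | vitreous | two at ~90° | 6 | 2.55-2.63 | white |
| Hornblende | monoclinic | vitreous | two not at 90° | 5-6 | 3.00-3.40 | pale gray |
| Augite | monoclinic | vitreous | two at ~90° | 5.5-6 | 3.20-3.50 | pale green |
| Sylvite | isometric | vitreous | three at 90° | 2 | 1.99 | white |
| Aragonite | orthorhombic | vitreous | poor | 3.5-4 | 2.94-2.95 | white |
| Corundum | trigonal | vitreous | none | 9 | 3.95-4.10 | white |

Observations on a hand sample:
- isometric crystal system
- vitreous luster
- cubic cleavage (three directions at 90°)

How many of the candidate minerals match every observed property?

2

Isometric crystal system — Fluorite, Halite, Sphalerite, Garnet, Galena, Sylvite remain.
Vitreous luster excludes Sphalerite, Galena.
Cubic cleavage (three directions at 90°) rules out Fluorite, Garnet.
Consistent with every observation: Halite, Sylvite.
That is 2 minerals.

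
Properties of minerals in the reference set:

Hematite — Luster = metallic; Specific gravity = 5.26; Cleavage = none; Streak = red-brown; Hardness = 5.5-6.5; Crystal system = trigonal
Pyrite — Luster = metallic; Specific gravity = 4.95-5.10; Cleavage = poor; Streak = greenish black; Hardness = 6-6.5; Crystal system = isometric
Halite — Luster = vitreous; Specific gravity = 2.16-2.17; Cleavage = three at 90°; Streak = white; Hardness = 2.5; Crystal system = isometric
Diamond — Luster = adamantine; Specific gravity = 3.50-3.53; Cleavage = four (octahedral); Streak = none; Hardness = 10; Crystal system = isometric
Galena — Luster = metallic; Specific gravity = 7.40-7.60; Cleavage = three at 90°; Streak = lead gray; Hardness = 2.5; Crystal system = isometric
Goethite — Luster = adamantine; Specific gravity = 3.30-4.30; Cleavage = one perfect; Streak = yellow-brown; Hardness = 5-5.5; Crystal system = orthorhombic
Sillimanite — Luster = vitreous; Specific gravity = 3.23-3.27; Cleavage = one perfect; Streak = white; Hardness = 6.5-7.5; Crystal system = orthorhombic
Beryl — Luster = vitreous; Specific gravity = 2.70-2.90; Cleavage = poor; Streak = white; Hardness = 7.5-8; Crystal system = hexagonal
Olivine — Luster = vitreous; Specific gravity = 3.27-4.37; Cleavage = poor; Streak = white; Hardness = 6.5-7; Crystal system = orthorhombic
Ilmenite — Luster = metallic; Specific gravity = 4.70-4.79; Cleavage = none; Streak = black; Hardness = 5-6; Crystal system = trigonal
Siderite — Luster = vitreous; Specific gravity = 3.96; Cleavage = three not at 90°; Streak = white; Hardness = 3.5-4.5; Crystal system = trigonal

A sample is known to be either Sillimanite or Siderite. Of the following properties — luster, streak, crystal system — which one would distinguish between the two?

Luster: both vitreous — no difference.
Streak: both white — no difference.
Crystal system: Sillimanite orthorhombic, Siderite trigonal — these differ.
Crystal system is the diagnostic property here.

crystal system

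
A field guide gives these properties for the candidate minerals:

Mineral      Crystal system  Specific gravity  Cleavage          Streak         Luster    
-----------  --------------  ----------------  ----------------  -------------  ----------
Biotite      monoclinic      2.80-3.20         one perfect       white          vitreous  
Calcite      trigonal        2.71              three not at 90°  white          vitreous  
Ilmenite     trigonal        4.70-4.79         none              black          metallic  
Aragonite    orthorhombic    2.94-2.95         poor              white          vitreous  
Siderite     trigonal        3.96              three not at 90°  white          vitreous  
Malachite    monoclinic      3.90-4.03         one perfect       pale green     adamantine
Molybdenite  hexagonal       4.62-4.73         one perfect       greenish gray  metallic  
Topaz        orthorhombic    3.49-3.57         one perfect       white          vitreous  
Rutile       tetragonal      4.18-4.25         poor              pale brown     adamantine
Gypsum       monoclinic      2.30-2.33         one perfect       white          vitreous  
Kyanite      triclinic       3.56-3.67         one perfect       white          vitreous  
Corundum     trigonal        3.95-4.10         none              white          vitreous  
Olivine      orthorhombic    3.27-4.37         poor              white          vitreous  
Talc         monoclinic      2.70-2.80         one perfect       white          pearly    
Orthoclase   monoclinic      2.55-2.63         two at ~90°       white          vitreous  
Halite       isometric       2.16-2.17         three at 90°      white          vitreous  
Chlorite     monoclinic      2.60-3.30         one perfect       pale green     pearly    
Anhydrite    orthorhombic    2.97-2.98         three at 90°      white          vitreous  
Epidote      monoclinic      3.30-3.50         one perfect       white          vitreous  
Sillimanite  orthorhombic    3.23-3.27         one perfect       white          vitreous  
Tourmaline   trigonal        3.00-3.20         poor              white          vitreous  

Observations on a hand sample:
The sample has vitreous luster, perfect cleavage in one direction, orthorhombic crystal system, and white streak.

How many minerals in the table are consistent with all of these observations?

Vitreous luster rules out Ilmenite, Malachite, Molybdenite, Rutile, Talc, Chlorite.
Perfect cleavage in one direction — leaves Biotite, Topaz, Gypsum, Kyanite, Epidote, Sillimanite.
Orthorhombic crystal system — only Topaz, Sillimanite remain.
White streak — all remaining candidates fit.
The minerals that satisfy all observations are Sillimanite, Topaz.
That is 2 minerals.

2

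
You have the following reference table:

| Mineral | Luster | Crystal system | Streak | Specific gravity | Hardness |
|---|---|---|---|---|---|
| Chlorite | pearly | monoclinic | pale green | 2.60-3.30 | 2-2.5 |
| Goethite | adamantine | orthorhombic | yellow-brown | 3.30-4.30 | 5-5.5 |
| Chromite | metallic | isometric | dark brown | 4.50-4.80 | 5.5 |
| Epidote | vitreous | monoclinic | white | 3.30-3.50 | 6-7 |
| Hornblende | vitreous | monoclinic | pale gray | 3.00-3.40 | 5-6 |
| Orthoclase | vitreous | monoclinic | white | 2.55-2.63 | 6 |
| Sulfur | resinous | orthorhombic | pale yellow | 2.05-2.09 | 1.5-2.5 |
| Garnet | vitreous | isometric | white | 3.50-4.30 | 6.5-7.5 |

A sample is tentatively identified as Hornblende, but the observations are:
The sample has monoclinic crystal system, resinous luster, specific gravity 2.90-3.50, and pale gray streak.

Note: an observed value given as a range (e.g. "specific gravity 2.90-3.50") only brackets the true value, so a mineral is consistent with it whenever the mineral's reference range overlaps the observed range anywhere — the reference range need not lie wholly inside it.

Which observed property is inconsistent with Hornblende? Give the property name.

Monoclinic crystal system: Hornblende has monoclinic system — consistent.
Resinous luster: Hornblende has vitreous luster — does not match.
Specific gravity 2.90-3.50: Hornblende has SG 3.00-3.40 — consistent.
Pale gray streak: Hornblende has pale gray streak — consistent.
Everything matches except the luster.

luster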